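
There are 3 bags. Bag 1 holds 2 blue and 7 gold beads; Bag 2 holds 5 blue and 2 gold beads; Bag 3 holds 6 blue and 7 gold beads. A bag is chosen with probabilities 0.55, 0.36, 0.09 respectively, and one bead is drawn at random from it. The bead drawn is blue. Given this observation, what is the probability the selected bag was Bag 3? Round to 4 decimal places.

Tabulate prior·likelihood by source: [1] prior 0.55, lik 0.2222, product 0.1222; [2] prior 0.36, lik 0.7143, product 0.2571; [3] prior 0.09, lik 0.4615, product 0.04154.
Normalizing constant = 0.42090; the posterior for Bag 3 is its product over the sum, 0.04154/0.42090 = 0.0987.

Posterior probability ≈ 0.0987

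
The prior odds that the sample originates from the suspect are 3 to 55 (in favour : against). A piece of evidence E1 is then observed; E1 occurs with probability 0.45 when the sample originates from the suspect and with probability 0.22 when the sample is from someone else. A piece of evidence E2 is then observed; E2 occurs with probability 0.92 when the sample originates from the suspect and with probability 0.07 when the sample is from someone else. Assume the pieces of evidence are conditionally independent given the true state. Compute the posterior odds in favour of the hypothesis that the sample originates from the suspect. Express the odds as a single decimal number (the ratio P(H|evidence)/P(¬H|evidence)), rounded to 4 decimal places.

Posterior odds ≈ 1.4664

Prior odds = 3/55 = 0.054545. In log-odds, ln(0.054545) = -2.9087.
Add log likelihood ratios: ln(2.0455) + ln(13.143) = 3.2915.
Posterior log-odds = 0.38278, so posterior odds = exp(0.38278) = 1.4664.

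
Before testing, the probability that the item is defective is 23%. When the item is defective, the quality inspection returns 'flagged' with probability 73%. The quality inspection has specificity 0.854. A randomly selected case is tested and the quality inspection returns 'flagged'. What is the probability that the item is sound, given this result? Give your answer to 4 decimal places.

P(¬H | E) ≈ 0.4010

Write H for 'the item is defective'. Prior odds H:¬H = 0.23/0.77 = 0.29870. For the 'flagged' outcome, the likelihood ratio is 0.73/0.146 = 5.0000.
Posterior odds = 0.29870 × 5.0000 = 1.4935, so P(H|E) = 1.4935/(1+1.4935) = 0.5990. Then P(¬H|E) = 1 − 0.5990 = 0.4010.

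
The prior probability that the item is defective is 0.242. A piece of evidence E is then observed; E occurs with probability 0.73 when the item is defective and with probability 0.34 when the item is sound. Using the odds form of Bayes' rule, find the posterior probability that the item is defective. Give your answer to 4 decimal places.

Posterior probability ≈ 0.4067

Prior odds = 0.242/(1−0.242) = 0.31926.
Likelihood ratio for E = 0.73/0.34 = 2.1471.
Posterior odds = prior odds × LR = 0.68547.
Posterior probability = odds/(1+odds) = 0.68547/1.6855 = 0.4067.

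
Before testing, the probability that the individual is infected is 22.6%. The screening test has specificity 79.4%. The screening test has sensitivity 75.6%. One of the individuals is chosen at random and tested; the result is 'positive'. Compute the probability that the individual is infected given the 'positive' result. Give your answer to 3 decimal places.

Let H be the event that the individual is infected. P(H) = 0.226, so P(¬H) = 0.774. With E the 'positive' result, P(E|H) = 0.756 and P(E|¬H) = 0.206.
P(E) = 0.756·0.226 + 0.206·0.774 = 0.17086 + 0.15944 = 0.33030.
By Bayes' theorem, P(H|E) = 0.17086 / 0.33030 = 0.517.

P(H | E) ≈ 0.517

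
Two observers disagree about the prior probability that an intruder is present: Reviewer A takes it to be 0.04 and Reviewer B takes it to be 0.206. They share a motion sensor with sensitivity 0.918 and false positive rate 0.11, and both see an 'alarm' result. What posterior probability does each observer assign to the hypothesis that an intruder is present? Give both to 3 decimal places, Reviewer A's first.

The likelihood ratio for an 'alarm' result is 0.918/0.11 = 8.3455.
Reviewer A: prior odds 0.04/0.96 = 0.041667; posterior odds 0.34773; posterior probability 0.258.
Reviewer B: prior odds 0.206/0.794 = 0.25945; posterior odds 2.1652; posterior probability 0.684.

Reviewer A: 0.258; Reviewer B: 0.684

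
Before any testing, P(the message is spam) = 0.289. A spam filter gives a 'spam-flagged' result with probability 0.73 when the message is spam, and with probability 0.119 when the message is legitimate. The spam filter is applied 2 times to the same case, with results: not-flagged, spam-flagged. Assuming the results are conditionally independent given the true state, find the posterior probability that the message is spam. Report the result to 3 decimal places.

Posterior P(H) ≈ 0.433

Let H be the event that the message is spam; start with P(H) = 0.289. P('spam-flagged'|H) = 0.73, P('spam-flagged'|¬H) = 0.119.
Update on result 1 ('not-flagged'): P(H) ← 0.27·0.2890 / (0.27·0.2890 + 0.881·0.7110) = 0.078030/0.70442 = 0.1108.
Update on result 2 ('spam-flagged'): P(H) ← 0.73·0.1108 / (0.73·0.1108 + 0.119·0.8892) = 0.080863/0.18668 = 0.4332.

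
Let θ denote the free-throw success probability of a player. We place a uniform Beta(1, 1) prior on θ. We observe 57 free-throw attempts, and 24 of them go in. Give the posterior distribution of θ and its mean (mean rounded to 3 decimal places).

Posterior: Beta(25, 34); mean ≈ 0.424

Observing 24 successes and 33 failures updates Beta(1, 1) by adding the success and failure counts to the two shape parameters: α = 1+24 = 25, β = 1+33 = 34.
Posterior mean = α/(α+β) = 25/59 = 0.424.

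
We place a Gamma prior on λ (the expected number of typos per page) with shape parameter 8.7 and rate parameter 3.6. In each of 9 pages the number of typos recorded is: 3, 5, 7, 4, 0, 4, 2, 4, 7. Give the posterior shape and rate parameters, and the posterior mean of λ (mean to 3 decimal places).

Posterior: Gamma(shape=44.7, rate=12.6); mean ≈ 3.548

Total count ∑xᵢ = 36 over n = 9 pages.
Gamma is conjugate to the Poisson likelihood: posterior is Gamma(shape = 8.7+36 = 44.7, rate = 3.6+9 = 12.6).
Posterior mean = shape/rate = 44.7/12.6 = 3.548.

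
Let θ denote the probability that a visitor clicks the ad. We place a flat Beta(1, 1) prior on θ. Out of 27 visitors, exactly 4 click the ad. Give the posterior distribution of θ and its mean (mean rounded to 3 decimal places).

Observing 4 successes and 23 failures updates Beta(1, 1) by adding the success and failure counts to the two shape parameters: α = 1+4 = 5, β = 1+23 = 24.
E[θ | data] = 5/(5+24) = 0.172.

Posterior: Beta(5, 24); mean ≈ 0.172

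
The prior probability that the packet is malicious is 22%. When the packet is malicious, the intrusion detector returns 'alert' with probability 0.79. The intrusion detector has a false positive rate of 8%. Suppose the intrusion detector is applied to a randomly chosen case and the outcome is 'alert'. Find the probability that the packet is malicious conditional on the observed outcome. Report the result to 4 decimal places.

Let H be the event that the packet is malicious. P(H) = 0.22, so P(¬H) = 0.78. With E the 'alert' result, P(E|H) = 0.79 and P(E|¬H) = 0.08.
P(E) = 0.79·0.22 + 0.08·0.78 = 0.17380 + 0.062400 = 0.23620.
By Bayes' theorem, P(H|E) = 0.17380 / 0.23620 = 0.7358.

P(H | E) ≈ 0.7358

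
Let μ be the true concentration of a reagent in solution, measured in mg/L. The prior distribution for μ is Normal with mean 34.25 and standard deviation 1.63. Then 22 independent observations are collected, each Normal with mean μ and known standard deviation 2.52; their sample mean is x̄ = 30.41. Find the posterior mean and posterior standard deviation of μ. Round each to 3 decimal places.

Posterior mean ≈ 30.786; posterior SD ≈ 0.510

Prior precision 1/τ₀² = 1/1.63² = 0.376378; data precision n/σ² = 22/2.52² = 3.46435.
Posterior precision = 0.376378 + 3.46435 = 3.84073, giving posterior SD = 1/√3.84073 = 0.510.
Posterior mean = (0.376378·34.25 + 3.46435·30.41) / 3.84073 = 30.786.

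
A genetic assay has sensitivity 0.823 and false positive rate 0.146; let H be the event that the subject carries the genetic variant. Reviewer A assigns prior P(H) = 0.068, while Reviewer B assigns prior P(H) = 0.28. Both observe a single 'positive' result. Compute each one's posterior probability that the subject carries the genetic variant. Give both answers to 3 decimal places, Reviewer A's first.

Reviewer A: 0.291; Reviewer B: 0.687

P('+'|H) = 0.823, P('+'|¬H) = 0.146.
Reviewer A: numerator 0.823·0.068 = 0.055964; evidence = 0.055964+0.146·0.932 = 0.19204; posterior = 0.291.
Reviewer B: numerator 0.823·0.28 = 0.23044; evidence = 0.23044+0.146·0.72 = 0.33556; posterior = 0.687.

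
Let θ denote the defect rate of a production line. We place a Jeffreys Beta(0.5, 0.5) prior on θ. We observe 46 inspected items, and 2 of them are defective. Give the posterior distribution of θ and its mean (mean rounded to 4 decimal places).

Posterior: Beta(2.5, 44.5); mean ≈ 0.0532

Observing 2 successes and 44 failures updates Beta(0.5, 0.5) by adding the success and failure counts to the two shape parameters: α = 0.5+2 = 2.5, β = 0.5+44 = 44.5.
E[θ | data] = 2.5/(2.5+44.5) = 0.0532.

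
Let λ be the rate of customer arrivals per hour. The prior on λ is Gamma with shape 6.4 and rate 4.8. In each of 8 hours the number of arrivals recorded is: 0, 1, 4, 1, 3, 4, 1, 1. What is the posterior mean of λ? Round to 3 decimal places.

The Poisson likelihood adds the total count to the shape and the number of exposure periods to the rate. Here ∑xᵢ = 15 and n = 8, so shape 6.4→21.4 and rate 4.8→12.8.
E[λ | data] = 21.4/12.8 = 1.672.

Posterior mean ≈ 1.672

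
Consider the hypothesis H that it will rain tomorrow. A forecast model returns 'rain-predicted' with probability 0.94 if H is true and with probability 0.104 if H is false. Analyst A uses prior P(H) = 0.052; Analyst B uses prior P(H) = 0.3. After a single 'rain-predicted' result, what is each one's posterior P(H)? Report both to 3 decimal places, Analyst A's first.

P('+'|H) = 0.94, P('+'|¬H) = 0.104.
Analyst A: numerator 0.94·0.052 = 0.048880; evidence = 0.048880+0.104·0.948 = 0.14747; posterior = 0.331.
Analyst B: numerator 0.94·0.3 = 0.28200; evidence = 0.28200+0.104·0.7 = 0.35480; posterior = 0.795.

Analyst A: 0.331; Analyst B: 0.795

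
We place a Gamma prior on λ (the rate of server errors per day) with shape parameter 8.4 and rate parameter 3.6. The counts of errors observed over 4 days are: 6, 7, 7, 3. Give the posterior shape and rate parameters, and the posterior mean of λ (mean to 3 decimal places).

Posterior: Gamma(shape=31.4, rate=7.6); mean ≈ 4.132

Total count ∑xᵢ = 23 over n = 4 days.
Gamma is conjugate to the Poisson likelihood: posterior is Gamma(shape = 8.4+23 = 31.4, rate = 3.6+4 = 7.6).
E[λ | data] = 31.4/7.6 = 4.132.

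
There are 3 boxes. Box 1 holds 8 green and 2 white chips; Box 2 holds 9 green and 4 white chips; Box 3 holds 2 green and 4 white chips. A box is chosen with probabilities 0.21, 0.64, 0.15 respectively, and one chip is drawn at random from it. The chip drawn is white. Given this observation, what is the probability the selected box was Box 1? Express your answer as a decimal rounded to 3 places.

Posterior probability ≈ 0.124

Tabulate prior·likelihood by source: [1] prior 0.21, lik 0.2, product 0.04200; [2] prior 0.64, lik 0.3077, product 0.1969; [3] prior 0.15, lik 0.6667, product 0.1000.
Normalizing constant = 0.33892; the posterior for Box 1 is its product over the sum, 0.04200/0.33892 = 0.124.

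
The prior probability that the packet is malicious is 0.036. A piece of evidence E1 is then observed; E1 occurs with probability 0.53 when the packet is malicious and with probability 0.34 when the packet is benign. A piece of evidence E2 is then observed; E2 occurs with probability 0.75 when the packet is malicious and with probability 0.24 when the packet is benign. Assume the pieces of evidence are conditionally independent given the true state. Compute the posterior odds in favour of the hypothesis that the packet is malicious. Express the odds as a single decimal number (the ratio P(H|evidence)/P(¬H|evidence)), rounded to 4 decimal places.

Posterior odds ≈ 0.1819

Prior odds = 0.036/(1−0.036) = 0.037344.
Likelihood ratio for E1 = 0.53/0.34 = 1.5588.
Likelihood ratio for E2 = 0.75/0.24 = 3.1250.
Posterior odds = prior odds × LR₁ × LR₂ = 0.18192.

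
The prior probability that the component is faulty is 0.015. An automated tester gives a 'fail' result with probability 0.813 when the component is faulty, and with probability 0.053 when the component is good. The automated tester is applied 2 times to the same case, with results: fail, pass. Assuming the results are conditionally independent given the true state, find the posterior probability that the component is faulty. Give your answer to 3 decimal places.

Posterior P(H) ≈ 0.044

Let H be the event that the component is faulty; start with P(H) = 0.015. P('fail'|H) = 0.813, P('fail'|¬H) = 0.053.
Update on result 1 ('fail'): P(H) ← 0.813·0.0150 / (0.813·0.0150 + 0.053·0.9850) = 0.012195/0.064400 = 0.1894.
Update on result 2 ('pass'): P(H) ← 0.187·0.1894 / (0.187·0.1894 + 0.947·0.8106) = 0.035411/0.80308 = 0.0441.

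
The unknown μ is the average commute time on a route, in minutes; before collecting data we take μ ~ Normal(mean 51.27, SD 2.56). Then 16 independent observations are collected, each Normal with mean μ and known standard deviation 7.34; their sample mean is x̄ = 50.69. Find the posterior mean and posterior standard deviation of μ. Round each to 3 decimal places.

Prior precision 1/τ₀² = 1/2.56² = 0.152588; data precision n/σ² = 16/7.34² = 0.296980.
Posterior precision = 0.152588 + 0.296980 = 0.449568, giving posterior SD = 1/√0.449568 = 1.491.
Posterior mean = (0.152588·51.27 + 0.296980·50.69) / 0.449568 = 50.887.

Posterior mean ≈ 50.887; posterior SD ≈ 1.491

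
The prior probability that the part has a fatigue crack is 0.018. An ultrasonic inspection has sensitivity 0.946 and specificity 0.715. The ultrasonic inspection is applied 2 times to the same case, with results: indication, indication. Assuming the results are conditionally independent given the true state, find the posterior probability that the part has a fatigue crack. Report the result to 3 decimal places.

Let H be the event that the part has a fatigue crack; start with P(H) = 0.018. P('indication'|H) = 0.946, P('indication'|¬H) = 0.285.
Update on result 1 ('indication'): P(H) ← 0.946·0.0180 / (0.946·0.0180 + 0.285·0.9820) = 0.017028/0.29690 = 0.0574.
Update on result 2 ('indication'): P(H) ← 0.946·0.0574 / (0.946·0.0574 + 0.285·0.9426) = 0.054256/0.32291 = 0.1680.

Posterior P(H) ≈ 0.168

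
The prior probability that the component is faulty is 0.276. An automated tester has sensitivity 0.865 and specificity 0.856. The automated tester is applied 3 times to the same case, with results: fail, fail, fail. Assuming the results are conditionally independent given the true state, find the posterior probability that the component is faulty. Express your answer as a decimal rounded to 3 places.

Posterior P(H) ≈ 0.988

With H the event that the component is faulty, the joint likelihood of the observed sequence is P(data|H) = 0.865·0.865·0.865 = 0.64721 and P(data|¬H) = 0.144·0.144·0.144 = 0.0029860.
Bayes: P(H|data) = 0.276·0.64721 / (0.276·0.64721 + 0.724·0.0029860) = 0.17863/0.18079 = 0.9880.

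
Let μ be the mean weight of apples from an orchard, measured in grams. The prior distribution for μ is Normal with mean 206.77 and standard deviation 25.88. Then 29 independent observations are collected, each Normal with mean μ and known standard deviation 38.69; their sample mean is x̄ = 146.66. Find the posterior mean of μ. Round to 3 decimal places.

Posterior mean ≈ 150.961

Prior precision 1/τ₀² = 1/25.88² = 0.00149304; data precision n/σ² = 29/38.69² = 0.0193732.
Posterior precision = 0.00149304 + 0.0193732 = 0.0208662.
Posterior mean = (0.00149304·206.77 + 0.0193732·146.66) / 0.0208662 = 150.961.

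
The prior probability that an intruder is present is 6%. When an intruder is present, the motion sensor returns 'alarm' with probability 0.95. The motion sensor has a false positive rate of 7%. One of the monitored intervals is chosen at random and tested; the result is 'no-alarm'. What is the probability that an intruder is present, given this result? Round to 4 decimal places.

P(H | E) ≈ 0.0034

Let H be the event that an intruder is present. P(H) = 0.06, so P(¬H) = 0.94. With E the 'no-alarm' result, P(E|H) = 0.05 and P(E|¬H) = 0.93.
P(E) = 0.05·0.06 + 0.93·0.94 = 0.0030000 + 0.87420 = 0.87720.
By Bayes' theorem, P(H|E) = 0.0030000 / 0.87720 = 0.0034.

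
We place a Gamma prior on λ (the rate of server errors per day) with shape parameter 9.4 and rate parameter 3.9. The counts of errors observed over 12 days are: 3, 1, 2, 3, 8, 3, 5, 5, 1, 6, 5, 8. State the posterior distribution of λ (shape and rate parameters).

The Poisson likelihood adds the total count to the shape and the number of exposure periods to the rate. Here ∑xᵢ = 50 and n = 12, so shape 9.4→59.4 and rate 3.9→15.9.

Posterior: Gamma(shape=59.4, rate=15.9)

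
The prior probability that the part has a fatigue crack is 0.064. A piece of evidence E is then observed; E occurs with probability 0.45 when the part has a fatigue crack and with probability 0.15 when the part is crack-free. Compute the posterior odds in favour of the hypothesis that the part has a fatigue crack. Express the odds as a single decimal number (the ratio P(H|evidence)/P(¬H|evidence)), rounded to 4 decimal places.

Posterior odds ≈ 0.2051

Prior odds = 0.064/(1−0.064) = 0.068376. In log-odds, ln(0.068376) = -2.6827.
Add log likelihood ratio: ln(3.0000) = 1.0986.
Posterior log-odds = -1.5841, so posterior odds = exp(-1.5841) = 0.20513.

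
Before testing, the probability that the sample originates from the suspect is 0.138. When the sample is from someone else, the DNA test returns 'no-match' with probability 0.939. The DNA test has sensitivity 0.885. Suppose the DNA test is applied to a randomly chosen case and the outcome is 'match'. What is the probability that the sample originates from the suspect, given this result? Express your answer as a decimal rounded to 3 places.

P(H | E) ≈ 0.699

Write H for 'the sample originates from the suspect'. Prior odds H:¬H = 0.138/0.862 = 0.16009. For the 'match' outcome, the likelihood ratio is 0.885/0.061 = 14.508.
Posterior odds = 0.16009 × 14.508 = 2.3227, so P(H|E) = 2.3227/(1+2.3227) = 0.699.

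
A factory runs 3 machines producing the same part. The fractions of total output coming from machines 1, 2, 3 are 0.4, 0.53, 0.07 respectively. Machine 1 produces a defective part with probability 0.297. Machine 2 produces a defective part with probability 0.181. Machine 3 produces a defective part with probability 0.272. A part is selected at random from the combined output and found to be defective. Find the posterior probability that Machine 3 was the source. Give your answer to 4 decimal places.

Posterior probability ≈ 0.0814

P(defective|M1) = 0.297; P(defective|M2) = 0.181; P(defective|M3) = 0.272.
Prior × likelihood for each source: 0.4·0.297=0.1188, 0.53·0.181=0.09593, 0.07·0.272=0.01904. Summing gives P(defective) = 0.23377.
P(Machine 3 | defective) = 0.01904 / 0.23377 = 0.0814.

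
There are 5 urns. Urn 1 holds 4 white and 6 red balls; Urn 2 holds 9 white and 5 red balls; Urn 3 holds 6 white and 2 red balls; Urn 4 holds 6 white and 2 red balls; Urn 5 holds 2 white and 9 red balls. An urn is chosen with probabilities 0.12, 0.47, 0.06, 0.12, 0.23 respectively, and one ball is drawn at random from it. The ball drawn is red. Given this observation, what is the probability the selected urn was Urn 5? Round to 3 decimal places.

Posterior probability ≈ 0.398

Tabulate prior·likelihood by source: [1] prior 0.12, lik 0.6, product 0.07200; [2] prior 0.47, lik 0.3571, product 0.1679; [3] prior 0.06, lik 0.25, product 0.01500; [4] prior 0.12, lik 0.25, product 0.03000; [5] prior 0.23, lik 0.8182, product 0.1882.
Normalizing constant = 0.47304; the posterior for Urn 5 is its product over the sum, 0.1882/0.47304 = 0.398.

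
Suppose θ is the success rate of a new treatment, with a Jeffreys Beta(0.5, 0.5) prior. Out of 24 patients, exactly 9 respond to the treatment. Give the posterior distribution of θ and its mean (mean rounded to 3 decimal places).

Posterior: Beta(9.5, 15.5); mean ≈ 0.380

The binomial likelihood is conjugate to the Beta prior: with 9 successes and 15 failures, the posterior is Beta(0.5+9, 0.5+15) = Beta(9.5, 15.5).
Posterior mean = α/(α+β) = 9.5/25 = 0.380.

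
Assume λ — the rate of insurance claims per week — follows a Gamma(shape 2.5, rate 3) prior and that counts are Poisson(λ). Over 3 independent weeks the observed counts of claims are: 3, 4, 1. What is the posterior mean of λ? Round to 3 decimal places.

Posterior mean ≈ 1.750

Total count ∑xᵢ = 8 over n = 3 weeks.
Gamma is conjugate to the Poisson likelihood: posterior is Gamma(shape = 2.5+8 = 10.5, rate = 3+3 = 6).
E[λ | data] = 10.5/6 = 1.750.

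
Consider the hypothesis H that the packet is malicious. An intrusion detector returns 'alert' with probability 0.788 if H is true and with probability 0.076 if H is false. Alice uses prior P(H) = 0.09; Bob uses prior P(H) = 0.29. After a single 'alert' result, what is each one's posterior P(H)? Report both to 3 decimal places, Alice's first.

Alice: 0.506; Bob: 0.809

The likelihood ratio for an 'alert' result is 0.788/0.076 = 10.368.
Alice: prior odds 0.09/0.91 = 0.098901; posterior odds 1.0254; posterior probability 0.506.
Bob: prior odds 0.29/0.71 = 0.40845; posterior odds 4.2350; posterior probability 0.809.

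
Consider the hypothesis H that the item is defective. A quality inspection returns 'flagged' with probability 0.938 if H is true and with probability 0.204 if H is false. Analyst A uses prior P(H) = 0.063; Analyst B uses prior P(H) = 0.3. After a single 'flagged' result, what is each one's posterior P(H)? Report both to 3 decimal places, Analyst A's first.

Analyst A: 0.236; Analyst B: 0.663

The likelihood ratio for a 'flagged' result is 0.938/0.204 = 4.5980.
Analyst A: prior odds 0.063/0.937 = 0.067236; posterior odds 0.30915; posterior probability 0.236.
Analyst B: prior odds 0.3/0.7 = 0.42857; posterior odds 1.9706; posterior probability 0.663.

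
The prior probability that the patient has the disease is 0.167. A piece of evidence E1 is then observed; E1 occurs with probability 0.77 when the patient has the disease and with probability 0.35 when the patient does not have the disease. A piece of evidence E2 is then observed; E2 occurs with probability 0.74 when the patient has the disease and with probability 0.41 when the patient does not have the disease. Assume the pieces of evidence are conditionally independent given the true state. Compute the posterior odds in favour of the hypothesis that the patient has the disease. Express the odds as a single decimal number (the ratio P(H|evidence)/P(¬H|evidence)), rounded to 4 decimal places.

Prior odds = 0.167/(1−0.167) = 0.20048.
Likelihood ratio for E1 = 0.77/0.35 = 2.2000.
Likelihood ratio for E2 = 0.74/0.41 = 1.8049.
Posterior odds = prior odds × LR₁ × LR₂ = 0.79605.

Posterior odds ≈ 0.7961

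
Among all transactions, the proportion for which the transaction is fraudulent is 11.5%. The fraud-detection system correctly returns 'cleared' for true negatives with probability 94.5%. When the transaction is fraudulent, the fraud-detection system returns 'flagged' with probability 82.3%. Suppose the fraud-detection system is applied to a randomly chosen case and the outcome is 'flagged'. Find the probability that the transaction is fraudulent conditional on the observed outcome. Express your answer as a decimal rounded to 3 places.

P(H | E) ≈ 0.660

Write H for 'the transaction is fraudulent'. Prior odds H:¬H = 0.115/0.885 = 0.12994. For the 'flagged' outcome, the likelihood ratio is 0.823/0.055 = 14.964.
Posterior odds = 0.12994 × 14.964 = 1.9444, so P(H|E) = 1.9444/(1+1.9444) = 0.660.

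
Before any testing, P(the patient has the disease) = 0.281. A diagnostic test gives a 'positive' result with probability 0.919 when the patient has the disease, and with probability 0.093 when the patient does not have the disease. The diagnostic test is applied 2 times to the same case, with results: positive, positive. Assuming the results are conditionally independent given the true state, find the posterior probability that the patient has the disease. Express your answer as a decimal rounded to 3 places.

Let H be the event that the patient has the disease; start with P(H) = 0.281. P('positive'|H) = 0.919, P('positive'|¬H) = 0.093.
Update on result 1 ('positive'): P(H) ← 0.919·0.2810 / (0.919·0.2810 + 0.093·0.7190) = 0.25824/0.32511 = 0.7943.
Update on result 2 ('positive'): P(H) ← 0.919·0.7943 / (0.919·0.7943 + 0.093·0.2057) = 0.72998/0.74911 = 0.9745.

Posterior P(H) ≈ 0.974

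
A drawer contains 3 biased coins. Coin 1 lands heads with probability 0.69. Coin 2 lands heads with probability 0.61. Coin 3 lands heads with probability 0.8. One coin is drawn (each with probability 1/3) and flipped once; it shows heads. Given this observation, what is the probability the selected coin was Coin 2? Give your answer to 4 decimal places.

Tabulate prior·likelihood by source: [1] prior 0.333333, lik 0.69, product 0.2300; [2] prior 0.333333, lik 0.61, product 0.2033; [3] prior 0.333333, lik 0.8, product 0.2667.
Normalizing constant = 0.70000; the posterior for Coin 2 is its product over the sum, 0.2033/0.70000 = 0.2905.

Posterior probability ≈ 0.2905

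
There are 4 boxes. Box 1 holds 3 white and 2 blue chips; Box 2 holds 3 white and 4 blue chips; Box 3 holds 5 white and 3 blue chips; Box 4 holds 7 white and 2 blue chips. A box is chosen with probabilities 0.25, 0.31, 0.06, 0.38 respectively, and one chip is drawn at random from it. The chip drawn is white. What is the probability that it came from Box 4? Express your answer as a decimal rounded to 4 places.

Tabulate prior·likelihood by source: [1] prior 0.25, lik 0.6, product 0.1500; [2] prior 0.31, lik 0.4286, product 0.1329; [3] prior 0.06, lik 0.625, product 0.03750; [4] prior 0.38, lik 0.7778, product 0.2956.
Normalizing constant = 0.61591; the posterior for Box 4 is its product over the sum, 0.2956/0.61591 = 0.4799.

Posterior probability ≈ 0.4799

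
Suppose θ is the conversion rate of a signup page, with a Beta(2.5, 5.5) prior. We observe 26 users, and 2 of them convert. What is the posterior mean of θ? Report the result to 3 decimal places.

Posterior mean ≈ 0.132

Observing 2 successes and 24 failures updates Beta(2.5, 5.5) by adding the success and failure counts to the two shape parameters: α = 2.5+2 = 4.5, β = 5.5+24 = 29.5.
Posterior mean = α/(α+β) = 4.5/34 = 0.132.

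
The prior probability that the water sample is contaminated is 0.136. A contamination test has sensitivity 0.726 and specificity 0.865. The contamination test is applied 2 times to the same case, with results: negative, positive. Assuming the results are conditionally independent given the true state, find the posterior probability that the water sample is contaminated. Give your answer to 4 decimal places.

Let H be the event that the water sample is contaminated; start with P(H) = 0.136. P('positive'|H) = 0.726, P('positive'|¬H) = 0.135.
Update on result 1 ('negative'): P(H) ← 0.274·0.1360 / (0.274·0.1360 + 0.865·0.8640) = 0.037264/0.78462 = 0.0475.
Update on result 2 ('positive'): P(H) ← 0.726·0.0475 / (0.726·0.0475 + 0.135·0.9525) = 0.034480/0.16307 = 0.2114.

Posterior P(H) ≈ 0.2114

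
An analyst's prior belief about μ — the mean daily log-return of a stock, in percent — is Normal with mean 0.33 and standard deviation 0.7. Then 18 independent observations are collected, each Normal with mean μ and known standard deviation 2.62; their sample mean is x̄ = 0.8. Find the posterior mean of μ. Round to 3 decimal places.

Prior precision 1/τ₀² = 1/0.7² = 2.04082; data precision n/σ² = 18/2.62² = 2.62222.
Posterior precision = 2.04082 + 2.62222 = 4.66304.
Posterior mean = (2.04082·0.33 + 2.62222·0.8) / 4.66304 = 0.594.

Posterior mean ≈ 0.594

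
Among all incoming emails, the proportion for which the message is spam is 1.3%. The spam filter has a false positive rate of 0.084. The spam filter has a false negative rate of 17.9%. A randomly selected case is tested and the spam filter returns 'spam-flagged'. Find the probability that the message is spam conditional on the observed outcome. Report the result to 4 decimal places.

P(H | E) ≈ 0.1141

Let H be the event that the message is spam. P(H) = 0.013, so P(¬H) = 0.987. With E the 'spam-flagged' result, P(E|H) = 0.821 and P(E|¬H) = 0.084.
P(E) = 0.821·0.013 + 0.084·0.987 = 0.010673 + 0.082908 = 0.093581.
By Bayes' theorem, P(H|E) = 0.010673 / 0.093581 = 0.1141.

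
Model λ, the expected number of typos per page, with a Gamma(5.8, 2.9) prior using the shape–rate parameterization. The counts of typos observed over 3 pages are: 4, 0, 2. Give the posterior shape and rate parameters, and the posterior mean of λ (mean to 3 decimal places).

Posterior: Gamma(shape=11.8, rate=5.9); mean ≈ 2.000

Total count ∑xᵢ = 6 over n = 3 pages.
Gamma is conjugate to the Poisson likelihood: posterior is Gamma(shape = 5.8+6 = 11.8, rate = 2.9+3 = 5.9).
E[λ | data] = 11.8/5.9 = 2.000.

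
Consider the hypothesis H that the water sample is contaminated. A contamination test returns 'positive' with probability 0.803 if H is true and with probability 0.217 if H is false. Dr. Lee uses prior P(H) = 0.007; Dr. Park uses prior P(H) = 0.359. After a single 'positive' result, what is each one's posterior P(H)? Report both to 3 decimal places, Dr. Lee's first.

Dr. Lee: 0.025; Dr. Park: 0.675

P('+'|H) = 0.803, P('+'|¬H) = 0.217.
Dr. Lee: numerator 0.803·0.007 = 0.0056210; evidence = 0.0056210+0.217·0.993 = 0.22110; posterior = 0.025.
Dr. Park: numerator 0.803·0.359 = 0.28828; evidence = 0.28828+0.217·0.641 = 0.42737; posterior = 0.675.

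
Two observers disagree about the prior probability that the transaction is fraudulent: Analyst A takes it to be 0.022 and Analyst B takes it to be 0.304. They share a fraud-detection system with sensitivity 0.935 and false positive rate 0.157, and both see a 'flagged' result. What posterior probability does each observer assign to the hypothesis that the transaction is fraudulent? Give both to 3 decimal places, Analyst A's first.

Analyst A: 0.118; Analyst B: 0.722

The likelihood ratio for a 'flagged' result is 0.935/0.157 = 5.9554.
Analyst A: prior odds 0.022/0.978 = 0.022495; posterior odds 0.13397; posterior probability 0.118.
Analyst B: prior odds 0.304/0.696 = 0.43678; posterior odds 2.6012; posterior probability 0.722.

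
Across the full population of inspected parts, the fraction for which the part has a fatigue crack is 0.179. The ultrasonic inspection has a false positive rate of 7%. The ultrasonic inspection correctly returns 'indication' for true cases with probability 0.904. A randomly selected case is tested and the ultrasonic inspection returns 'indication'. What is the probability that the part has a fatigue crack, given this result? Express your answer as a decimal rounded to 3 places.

Let H be the event that the part has a fatigue crack. P(H) = 0.179, so P(¬H) = 0.821. With E the 'indication' result, P(E|H) = 0.904 and P(E|¬H) = 0.07.
P(E) = 0.904·0.179 + 0.07·0.821 = 0.16182 + 0.057470 = 0.21929.
By Bayes' theorem, P(H|E) = 0.16182 / 0.21929 = 0.738.

P(H | E) ≈ 0.738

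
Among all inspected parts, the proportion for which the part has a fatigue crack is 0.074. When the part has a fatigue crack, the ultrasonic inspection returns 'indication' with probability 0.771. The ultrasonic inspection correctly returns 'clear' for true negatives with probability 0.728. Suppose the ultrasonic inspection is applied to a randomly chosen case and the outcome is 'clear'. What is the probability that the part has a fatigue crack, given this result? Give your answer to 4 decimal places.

Let H be the event that the part has a fatigue crack. P(H) = 0.074, so P(¬H) = 0.926. With E the 'clear' result, P(E|H) = 0.229 and P(E|¬H) = 0.728.
P(E) = 0.229·0.074 + 0.728·0.926 = 0.016946 + 0.67413 = 0.69107.
By Bayes' theorem, P(H|E) = 0.016946 / 0.69107 = 0.0245.

P(H | E) ≈ 0.0245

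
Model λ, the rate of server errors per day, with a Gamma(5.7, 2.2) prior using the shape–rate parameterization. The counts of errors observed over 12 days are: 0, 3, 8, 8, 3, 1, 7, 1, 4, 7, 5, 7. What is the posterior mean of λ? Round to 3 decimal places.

Posterior mean ≈ 4.204

Total count ∑xᵢ = 54 over n = 12 days.
Gamma is conjugate to the Poisson likelihood: posterior is Gamma(shape = 5.7+54 = 59.7, rate = 2.2+12 = 14.2).
E[λ | data] = 59.7/14.2 = 4.204.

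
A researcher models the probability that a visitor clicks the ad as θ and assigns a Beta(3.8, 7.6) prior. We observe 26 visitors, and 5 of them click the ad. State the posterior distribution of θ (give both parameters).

Posterior: Beta(8.8, 28.6)

Observing 5 successes and 21 failures updates Beta(3.8, 7.6) by adding the success and failure counts to the two shape parameters: α = 3.8+5 = 8.8, β = 7.6+21 = 28.6.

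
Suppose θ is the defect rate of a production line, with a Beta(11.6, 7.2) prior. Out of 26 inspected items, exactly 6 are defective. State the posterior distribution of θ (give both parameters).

Posterior: Beta(17.6, 27.2)

Observing 6 successes and 20 failures updates Beta(11.6, 7.2) by adding the success and failure counts to the two shape parameters: α = 11.6+6 = 17.6, β = 7.2+20 = 27.2.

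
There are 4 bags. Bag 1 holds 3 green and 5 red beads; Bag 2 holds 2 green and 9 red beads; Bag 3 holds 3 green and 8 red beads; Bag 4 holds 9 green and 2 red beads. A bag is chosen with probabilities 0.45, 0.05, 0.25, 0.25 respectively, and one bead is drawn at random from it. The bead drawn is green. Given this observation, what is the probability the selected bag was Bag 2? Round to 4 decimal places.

Posterior probability ≈ 0.0202

P(green|Bag 1) = 0.375; P(green|Bag 2) = 0.1818; P(green|Bag 3) = 0.2727; P(green|Bag 4) = 0.8182.
Prior × likelihood for each source: 0.45·0.375=0.1688, 0.05·0.1818=0.009091, 0.25·0.2727=0.06818, 0.25·0.8182=0.2045. Summing gives P(green) = 0.45057.
P(Bag 2 | green) = 0.009091 / 0.45057 = 0.0202.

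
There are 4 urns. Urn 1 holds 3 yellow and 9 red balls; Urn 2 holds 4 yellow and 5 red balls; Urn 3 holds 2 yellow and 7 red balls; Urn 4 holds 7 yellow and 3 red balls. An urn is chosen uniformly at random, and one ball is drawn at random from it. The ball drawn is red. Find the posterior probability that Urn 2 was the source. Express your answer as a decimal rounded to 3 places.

Tabulate prior·likelihood by source: [1] prior 0.25, lik 0.75, product 0.1875; [2] prior 0.25, lik 0.5556, product 0.1389; [3] prior 0.25, lik 0.7778, product 0.1944; [4] prior 0.25, lik 0.3, product 0.07500.
Normalizing constant = 0.59583; the posterior for Urn 2 is its product over the sum, 0.1389/0.59583 = 0.233.

Posterior probability ≈ 0.233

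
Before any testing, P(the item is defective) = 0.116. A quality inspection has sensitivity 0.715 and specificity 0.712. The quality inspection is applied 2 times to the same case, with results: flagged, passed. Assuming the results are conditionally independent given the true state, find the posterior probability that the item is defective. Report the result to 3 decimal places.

With H the event that the item is defective, the joint likelihood of the observed sequence is P(data|H) = 0.715·0.285 = 0.20377 and P(data|¬H) = 0.288·0.712 = 0.20506.
Bayes: P(H|data) = 0.116·0.20377 / (0.116·0.20377 + 0.884·0.20506) = 0.023638/0.20491 = 0.1154.

Posterior P(H) ≈ 0.115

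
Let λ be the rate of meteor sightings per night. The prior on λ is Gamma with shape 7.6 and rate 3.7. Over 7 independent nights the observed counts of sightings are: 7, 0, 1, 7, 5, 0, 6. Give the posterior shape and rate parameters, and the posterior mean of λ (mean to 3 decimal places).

Posterior: Gamma(shape=33.6, rate=10.7); mean ≈ 3.140

Total count ∑xᵢ = 26 over n = 7 nights.
Gamma is conjugate to the Poisson likelihood: posterior is Gamma(shape = 7.6+26 = 33.6, rate = 3.7+7 = 10.7).
Posterior mean = shape/rate = 33.6/10.7 = 3.140.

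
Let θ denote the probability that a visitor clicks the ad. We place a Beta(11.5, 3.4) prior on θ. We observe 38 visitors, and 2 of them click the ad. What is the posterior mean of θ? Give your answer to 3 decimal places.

Posterior mean ≈ 0.255

The binomial likelihood is conjugate to the Beta prior: with 2 successes and 36 failures, the posterior is Beta(11.5+2, 3.4+36) = Beta(13.5, 39.4).
E[θ | data] = 13.5/(13.5+39.4) = 0.255.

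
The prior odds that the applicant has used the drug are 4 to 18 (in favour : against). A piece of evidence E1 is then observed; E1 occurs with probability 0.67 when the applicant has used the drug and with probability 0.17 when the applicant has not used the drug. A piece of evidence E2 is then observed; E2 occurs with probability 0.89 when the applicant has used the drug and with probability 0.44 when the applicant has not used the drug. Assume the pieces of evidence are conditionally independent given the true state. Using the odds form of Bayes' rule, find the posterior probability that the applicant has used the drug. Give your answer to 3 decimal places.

Posterior probability ≈ 0.639

Prior odds = 4/18 = 0.22222. In log-odds, ln(0.22222) = -1.5041.
Add log likelihood ratios: ln(3.9412) + ln(2.0227) = 2.0759.
Posterior log-odds = 0.57185, so posterior odds = exp(0.57185) = 1.7715. Converting, P(H|E) = 1.7715/2.7715 = 0.639.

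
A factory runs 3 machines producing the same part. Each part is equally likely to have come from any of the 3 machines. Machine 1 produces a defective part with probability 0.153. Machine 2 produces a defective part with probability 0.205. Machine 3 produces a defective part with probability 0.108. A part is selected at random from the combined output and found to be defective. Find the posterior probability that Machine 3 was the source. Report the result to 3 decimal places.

Posterior probability ≈ 0.232

Tabulate prior·likelihood by source: [1] prior 0.333333, lik 0.153, product 0.05100; [2] prior 0.333333, lik 0.205, product 0.06833; [3] prior 0.333333, lik 0.108, product 0.03600.
Normalizing constant = 0.15533; the posterior for Machine 3 is its product over the sum, 0.03600/0.15533 = 0.232.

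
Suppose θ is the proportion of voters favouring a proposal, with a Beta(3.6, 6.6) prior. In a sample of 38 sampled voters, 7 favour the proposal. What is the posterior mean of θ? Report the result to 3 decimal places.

The binomial likelihood is conjugate to the Beta prior: with 7 successes and 31 failures, the posterior is Beta(3.6+7, 6.6+31) = Beta(10.6, 37.6).
E[θ | data] = 10.6/(10.6+37.6) = 0.220.

Posterior mean ≈ 0.220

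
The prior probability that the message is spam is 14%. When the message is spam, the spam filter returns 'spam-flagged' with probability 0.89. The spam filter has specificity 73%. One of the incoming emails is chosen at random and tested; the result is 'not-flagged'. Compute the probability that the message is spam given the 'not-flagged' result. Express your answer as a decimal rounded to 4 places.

Write H for 'the message is spam'. Prior odds H:¬H = 0.14/0.86 = 0.16279. For the 'not-flagged' outcome, the likelihood ratio is 0.11/0.73 = 0.15068.
Posterior odds = 0.16279 × 0.15068 = 0.024530, so P(H|E) = 0.024530/(1+0.024530) = 0.0239.

P(H | E) ≈ 0.0239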